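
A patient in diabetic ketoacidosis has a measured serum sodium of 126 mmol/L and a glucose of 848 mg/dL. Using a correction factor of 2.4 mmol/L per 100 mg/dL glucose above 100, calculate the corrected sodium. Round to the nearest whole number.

Corrected Na = measured Na + 2.4 · (glucose − 100)/100
= 126 + 2.4 · (848 − 100)/100
= 126 + 18
= 144 mmol/L

144 mmol/L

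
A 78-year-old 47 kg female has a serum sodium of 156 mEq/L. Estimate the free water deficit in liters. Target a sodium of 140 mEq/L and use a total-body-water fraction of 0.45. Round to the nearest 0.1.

2.4 L

TBW = 0.45 · 47 = 21.15 L
Free water deficit = TBW · (Na/140 − 1)
= 21.15 · (156/140 − 1)
= 21.15 · 0.1143
= 2.42 L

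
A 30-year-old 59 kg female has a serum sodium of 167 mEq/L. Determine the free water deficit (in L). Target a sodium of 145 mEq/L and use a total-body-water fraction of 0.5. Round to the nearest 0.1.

TBW = 0.5 · 59 = 29.5 L
Free water deficit = TBW · (Na/145 − 1)
= 29.5 · (167/145 − 1)
= 29.5 · 0.1517
= 4.48 L

4.5 L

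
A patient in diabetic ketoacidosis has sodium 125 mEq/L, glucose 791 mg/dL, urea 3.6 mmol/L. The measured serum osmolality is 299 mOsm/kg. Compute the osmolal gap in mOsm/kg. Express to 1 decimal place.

1.5 mOsm/kg

Calculated osmolality = 2·Na + glucose/18 + urea
= 2·125 + 791/18 + 3.6
= 250 + 43.94 + 3.60
= 297.54 mOsm/kg ≈ 297.5 mOsm/kg
Osmolar gap = measured − calculated = 299 − 297.5 = 1.5 mOsm/kg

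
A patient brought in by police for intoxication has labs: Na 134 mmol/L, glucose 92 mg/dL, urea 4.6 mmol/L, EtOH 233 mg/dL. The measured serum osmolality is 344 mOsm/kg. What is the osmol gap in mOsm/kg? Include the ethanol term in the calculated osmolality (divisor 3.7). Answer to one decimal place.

3.3 mOsm/kg

Calculated osmolality = 2·Na + glucose/18 + urea + ethanol/3.7
= 2·134 + 92/18 + 4.6 + 233/3.7
= 268 + 5.11 + 4.60 + 62.97
= 340.68 mOsm/kg ≈ 340.7 mOsm/kg
Osmolar gap = measured − calculated = 344 − 340.7 = 3.3 mOsm/kg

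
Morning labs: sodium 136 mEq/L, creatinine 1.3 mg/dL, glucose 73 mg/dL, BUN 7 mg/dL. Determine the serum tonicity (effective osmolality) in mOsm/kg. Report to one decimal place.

276.1 mOsm/kg

Effective osmolality excludes urea (freely permeant across cell membranes):
2·Na + glucose/18
= 2·136 + 73/18
= 272 + 4.06
= 276.06 mOsm/kg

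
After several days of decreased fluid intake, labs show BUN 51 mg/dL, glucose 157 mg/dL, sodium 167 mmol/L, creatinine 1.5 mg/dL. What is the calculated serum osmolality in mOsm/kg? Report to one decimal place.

360.9 mOsm/kg

Calculated osmolality = 2·Na + glucose/18 + BUN/2.8
= 2·167 + 157/18 + 51/2.8
= 334 + 8.72 + 18.21
= 360.93 mOsm/kg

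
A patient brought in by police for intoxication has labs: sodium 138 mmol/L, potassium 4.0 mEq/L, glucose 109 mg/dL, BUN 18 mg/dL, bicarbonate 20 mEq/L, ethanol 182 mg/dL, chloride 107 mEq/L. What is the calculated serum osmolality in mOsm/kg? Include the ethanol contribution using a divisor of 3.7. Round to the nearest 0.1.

337.7 mOsm/kg

Calculated osmolality = 2·Na + glucose/18 + BUN/2.8 + ethanol/3.7
= 2·138 + 109/18 + 18/2.8 + 182/3.7
= 276 + 6.06 + 6.43 + 49.19
= 337.68 mOsm/kg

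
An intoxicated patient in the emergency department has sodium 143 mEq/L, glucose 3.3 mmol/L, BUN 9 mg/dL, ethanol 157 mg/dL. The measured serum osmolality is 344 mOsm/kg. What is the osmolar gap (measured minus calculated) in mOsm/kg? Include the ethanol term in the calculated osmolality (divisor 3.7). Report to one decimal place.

Calculated osmolality = 2·Na + glucose + BUN/2.8 + ethanol/3.7
= 2·143 + 3.3 + 9/2.8 + 157/3.7
= 286 + 3.30 + 3.21 + 42.43
= 334.94 mOsm/kg ≈ 334.9 mOsm/kg
Osmolar gap = measured − calculated = 344 − 334.9 = 9.1 mOsm/kg

9.1 mOsm/kg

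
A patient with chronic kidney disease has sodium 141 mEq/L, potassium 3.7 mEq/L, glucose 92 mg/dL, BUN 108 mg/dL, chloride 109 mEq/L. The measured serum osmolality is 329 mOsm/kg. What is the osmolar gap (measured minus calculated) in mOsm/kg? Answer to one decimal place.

3.3 mOsm/kg

Calculated osmolality = 2·Na + glucose/18 + BUN/2.8
= 2·141 + 92/18 + 108/2.8
= 282 + 5.11 + 38.57
= 325.68 mOsm/kg ≈ 325.7 mOsm/kg
Osmolar gap = measured − calculated = 329 − 325.7 = 3.3 mOsm/kg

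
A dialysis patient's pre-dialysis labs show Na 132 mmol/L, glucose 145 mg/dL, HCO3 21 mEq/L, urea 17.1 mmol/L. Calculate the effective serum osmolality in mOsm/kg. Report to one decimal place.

Effective osmolality excludes urea (freely permeant across cell membranes):
2·Na + glucose/18
= 2·132 + 145/18
= 264 + 8.06
= 272.06 mOsm/kg

272.1 mOsm/kg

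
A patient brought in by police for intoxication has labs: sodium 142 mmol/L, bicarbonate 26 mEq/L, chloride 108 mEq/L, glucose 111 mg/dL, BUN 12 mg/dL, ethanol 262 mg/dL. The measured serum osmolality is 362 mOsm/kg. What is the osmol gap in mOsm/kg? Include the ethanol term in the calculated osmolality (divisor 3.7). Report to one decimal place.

-3.3 mOsm/kg

Calculated osmolality = 2·Na + glucose/18 + BUN/2.8 + ethanol/3.7
= 2·142 + 111/18 + 12/2.8 + 262/3.7
= 284 + 6.17 + 4.29 + 70.81
= 365.27 mOsm/kg ≈ 365.3 mOsm/kg
Osmolar gap = measured − calculated = 362 − 365.3 = -3.3 mOsm/kg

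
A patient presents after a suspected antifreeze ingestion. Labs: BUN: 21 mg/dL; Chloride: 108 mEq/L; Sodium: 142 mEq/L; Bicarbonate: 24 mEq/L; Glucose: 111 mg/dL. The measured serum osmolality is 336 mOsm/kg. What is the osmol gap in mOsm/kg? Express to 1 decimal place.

38.3 mOsm/kg

Calculated osmolality = 2·Na + glucose/18 + BUN/2.8
= 2·142 + 111/18 + 21/2.8
= 284 + 6.17 + 7.50
= 297.67 mOsm/kg ≈ 297.7 mOsm/kg
Osmolar gap = measured − calculated = 336 − 297.7 = 38.3 mOsm/kg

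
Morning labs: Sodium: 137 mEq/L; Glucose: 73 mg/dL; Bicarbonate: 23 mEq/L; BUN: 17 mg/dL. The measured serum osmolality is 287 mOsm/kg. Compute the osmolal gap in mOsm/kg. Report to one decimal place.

Calculated osmolality = 2·Na + glucose/18 + BUN/2.8
= 2·137 + 73/18 + 17/2.8
= 274 + 4.06 + 6.07
= 284.13 mOsm/kg ≈ 284.1 mOsm/kg
Osmolar gap = measured − calculated = 287 − 284.1 = 2.9 mOsm/kg

2.9 mOsm/kg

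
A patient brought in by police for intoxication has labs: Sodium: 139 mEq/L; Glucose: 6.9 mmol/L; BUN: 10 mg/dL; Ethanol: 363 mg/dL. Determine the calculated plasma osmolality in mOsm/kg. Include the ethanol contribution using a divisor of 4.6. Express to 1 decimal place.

367.4 mOsm/kg

Calculated osmolality = 2·Na + glucose + BUN/2.8 + ethanol/4.6
= 2·139 + 6.9 + 10/2.8 + 363/4.6
= 278 + 6.90 + 3.57 + 78.91
= 367.38 mOsm/kg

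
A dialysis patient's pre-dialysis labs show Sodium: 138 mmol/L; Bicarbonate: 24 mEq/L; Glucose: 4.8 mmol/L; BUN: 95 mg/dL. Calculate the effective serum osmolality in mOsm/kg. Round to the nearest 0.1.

280.8 mOsm/kg

Effective osmolality excludes urea (freely permeant across cell membranes):
2·Na + glucose
= 2·138 + 4.8
= 276 + 4.8
= 280.8 mOsm/kg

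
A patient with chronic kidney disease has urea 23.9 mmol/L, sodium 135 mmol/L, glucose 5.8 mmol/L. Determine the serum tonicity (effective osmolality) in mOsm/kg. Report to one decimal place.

275.8 mOsm/kg

Effective osmolality excludes urea (freely permeant across cell membranes):
2·Na + glucose
= 2·135 + 5.8
= 270 + 5.8
= 275.8 mOsm/kg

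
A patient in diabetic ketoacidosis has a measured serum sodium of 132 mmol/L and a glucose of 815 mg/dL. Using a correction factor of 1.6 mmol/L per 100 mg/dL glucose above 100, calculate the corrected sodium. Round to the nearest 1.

143 mmol/L

Corrected Na = measured Na + 1.6 · (glucose − 100)/100
= 132 + 1.6 · (815 − 100)/100
= 132 + 11.4
= 143.4 mmol/L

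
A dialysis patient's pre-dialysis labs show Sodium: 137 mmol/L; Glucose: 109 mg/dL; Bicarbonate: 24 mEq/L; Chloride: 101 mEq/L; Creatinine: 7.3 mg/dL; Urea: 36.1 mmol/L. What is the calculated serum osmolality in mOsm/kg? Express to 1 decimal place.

Calculated osmolality = 2·Na + glucose/18 + urea
= 2·137 + 109/18 + 36.1
= 274 + 6.06 + 36.10
= 316.16 mOsm/kg

316.2 mOsm/kg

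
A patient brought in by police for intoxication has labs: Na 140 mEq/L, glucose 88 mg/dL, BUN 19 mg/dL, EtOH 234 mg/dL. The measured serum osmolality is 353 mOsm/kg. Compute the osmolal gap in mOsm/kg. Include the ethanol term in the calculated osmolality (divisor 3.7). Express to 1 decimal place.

Calculated osmolality = 2·Na + glucose/18 + BUN/2.8 + ethanol/3.7
= 2·140 + 88/18 + 19/2.8 + 234/3.7
= 280 + 4.89 + 6.79 + 63.24
= 354.92 mOsm/kg ≈ 354.9 mOsm/kg
Osmolar gap = measured − calculated = 353 − 354.9 = -1.9 mOsm/kg

-1.9 mOsm/kg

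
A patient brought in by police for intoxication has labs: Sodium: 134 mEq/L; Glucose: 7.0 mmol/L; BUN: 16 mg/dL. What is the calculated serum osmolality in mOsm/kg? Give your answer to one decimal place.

280.7 mOsm/kg

Calculated osmolality = 2·Na + glucose + BUN/2.8
= 2·134 + 7 + 16/2.8
= 268 + 7 + 5.71
= 280.71 mOsm/kg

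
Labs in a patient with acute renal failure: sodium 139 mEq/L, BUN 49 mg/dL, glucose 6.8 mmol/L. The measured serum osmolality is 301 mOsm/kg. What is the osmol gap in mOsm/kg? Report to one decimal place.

-1.3 mOsm/kg

Calculated osmolality = 2·Na + glucose + BUN/2.8
= 2·139 + 6.8 + 49/2.8
= 278 + 6.80 + 17.50
= 302.3 mOsm/kg ≈ 302.3 mOsm/kg
Osmolar gap = measured − calculated = 301 − 302.3 = -1.3 mOsm/kg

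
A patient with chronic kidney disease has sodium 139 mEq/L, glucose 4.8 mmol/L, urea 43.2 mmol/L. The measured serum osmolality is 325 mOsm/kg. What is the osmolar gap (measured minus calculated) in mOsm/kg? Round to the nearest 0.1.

-1.0 mOsm/kg

Calculated osmolality = 2·Na + glucose + urea
= 2·139 + 4.8 + 43.2
= 278 + 4.80 + 43.20
= 326 mOsm/kg ≈ 326.0 mOsm/kg
Osmolar gap = measured − calculated = 325 − 326.0 = -1.0 mOsm/kg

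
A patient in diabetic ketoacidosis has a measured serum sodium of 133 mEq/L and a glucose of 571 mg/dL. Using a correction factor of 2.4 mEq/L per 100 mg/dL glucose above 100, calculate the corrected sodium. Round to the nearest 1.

144 mEq/L

Corrected Na = measured Na + 2.4 · (glucose − 100)/100
= 133 + 2.4 · (571 − 100)/100
= 133 + 11.3
= 144.3 mEq/L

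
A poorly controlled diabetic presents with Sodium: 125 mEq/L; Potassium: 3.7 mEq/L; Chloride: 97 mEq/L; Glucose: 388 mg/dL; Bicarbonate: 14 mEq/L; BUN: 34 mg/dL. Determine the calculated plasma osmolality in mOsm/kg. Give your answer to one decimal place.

283.7 mOsm/kg

Calculated osmolality = 2·Na + glucose/18 + BUN/2.8
= 2·125 + 388/18 + 34/2.8
= 250 + 21.56 + 12.14
= 283.7 mOsm/kg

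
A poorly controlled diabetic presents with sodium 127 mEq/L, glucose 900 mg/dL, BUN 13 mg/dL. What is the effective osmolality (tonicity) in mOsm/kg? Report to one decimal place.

Effective osmolality excludes urea (freely permeant across cell membranes):
2·Na + glucose/18
= 2·127 + 900/18
= 254 + 50
= 304 mOsm/kg

304.0 mOsm/kg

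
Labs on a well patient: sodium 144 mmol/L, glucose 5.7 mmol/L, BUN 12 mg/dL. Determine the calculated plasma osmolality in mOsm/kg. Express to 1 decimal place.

Calculated osmolality = 2·Na + glucose + BUN/2.8
= 2·144 + 5.7 + 12/2.8
= 288 + 5.70 + 4.29
= 297.99 mOsm/kg

298.0 mOsm/kg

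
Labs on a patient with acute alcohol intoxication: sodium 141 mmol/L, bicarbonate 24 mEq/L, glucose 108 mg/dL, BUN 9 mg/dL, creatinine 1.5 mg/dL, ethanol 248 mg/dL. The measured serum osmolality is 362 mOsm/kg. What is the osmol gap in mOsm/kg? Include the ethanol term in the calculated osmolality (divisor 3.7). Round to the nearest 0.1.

3.8 mOsm/kg

Calculated osmolality = 2·Na + glucose/18 + BUN/2.8 + ethanol/3.7
= 2·141 + 108/18 + 9/2.8 + 248/3.7
= 282 + 6 + 3.21 + 67.03
= 358.24 mOsm/kg ≈ 358.2 mOsm/kg
Osmolar gap = measured − calculated = 362 − 358.2 = 3.8 mOsm/kg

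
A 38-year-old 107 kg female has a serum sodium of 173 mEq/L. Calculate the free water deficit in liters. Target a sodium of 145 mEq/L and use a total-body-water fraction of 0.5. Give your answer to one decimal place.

10.3 L

TBW = 0.5 · 107 = 53.5 L
Free water deficit = TBW · (Na/145 − 1)
= 53.5 · (173/145 − 1)
= 53.5 · 0.1931
= 10.33 L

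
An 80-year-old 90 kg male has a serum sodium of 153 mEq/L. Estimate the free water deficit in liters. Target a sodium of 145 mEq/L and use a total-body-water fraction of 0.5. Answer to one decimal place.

2.5 L

TBW = 0.5 · 90 = 45 L
Free water deficit = TBW · (Na/145 − 1)
= 45 · (153/145 − 1)
= 45 · 0.0552
= 2.48 L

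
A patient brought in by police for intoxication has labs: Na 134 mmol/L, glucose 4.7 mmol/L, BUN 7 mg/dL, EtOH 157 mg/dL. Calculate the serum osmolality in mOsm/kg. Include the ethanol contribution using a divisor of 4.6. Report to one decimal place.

309.3 mOsm/kg

Calculated osmolality = 2·Na + glucose + BUN/2.8 + ethanol/4.6
= 2·134 + 4.7 + 7/2.8 + 157/4.6
= 268 + 4.70 + 2.50 + 34.13
= 309.33 mOsm/kg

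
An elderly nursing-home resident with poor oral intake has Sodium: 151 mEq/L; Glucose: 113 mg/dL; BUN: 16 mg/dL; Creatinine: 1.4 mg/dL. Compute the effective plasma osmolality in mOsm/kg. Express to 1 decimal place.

Effective osmolality excludes urea (freely permeant across cell membranes):
2·Na + glucose/18
= 2·151 + 113/18
= 302 + 6.28
= 308.28 mOsm/kg

308.3 mOsm/kg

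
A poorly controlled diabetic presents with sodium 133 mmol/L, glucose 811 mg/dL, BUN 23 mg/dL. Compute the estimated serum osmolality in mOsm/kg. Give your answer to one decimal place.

319.3 mOsm/kg

Calculated osmolality = 2·Na + glucose/18 + BUN/2.8
= 2·133 + 811/18 + 23/2.8
= 266 + 45.06 + 8.21
= 319.27 mOsm/kg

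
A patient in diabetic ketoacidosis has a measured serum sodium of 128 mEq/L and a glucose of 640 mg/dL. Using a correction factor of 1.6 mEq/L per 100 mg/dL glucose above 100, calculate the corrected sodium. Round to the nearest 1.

Corrected Na = measured Na + 1.6 · (glucose − 100)/100
= 128 + 1.6 · (640 − 100)/100
= 128 + 8.6
= 136.6 mEq/L

137 mEq/L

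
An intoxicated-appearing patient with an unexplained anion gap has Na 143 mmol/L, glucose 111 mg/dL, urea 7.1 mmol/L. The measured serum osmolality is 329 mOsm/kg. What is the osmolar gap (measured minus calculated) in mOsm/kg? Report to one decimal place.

29.7 mOsm/kg

Calculated osmolality = 2·Na + glucose/18 + urea
= 2·143 + 111/18 + 7.1
= 286 + 6.17 + 7.10
= 299.27 mOsm/kg ≈ 299.3 mOsm/kg
Osmolar gap = measured − calculated = 329 − 299.3 = 29.7 mOsm/kg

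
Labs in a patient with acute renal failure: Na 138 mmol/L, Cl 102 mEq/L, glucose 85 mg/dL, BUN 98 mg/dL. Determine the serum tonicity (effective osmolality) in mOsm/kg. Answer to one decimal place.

280.7 mOsm/kg

Effective osmolality excludes urea (freely permeant across cell membranes):
2·Na + glucose/18
= 2·138 + 85/18
= 276 + 4.72
= 280.72 mOsm/kg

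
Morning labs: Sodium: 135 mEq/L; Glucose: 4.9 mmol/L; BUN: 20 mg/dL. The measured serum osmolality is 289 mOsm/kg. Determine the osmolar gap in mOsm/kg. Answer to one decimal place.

7.0 mOsm/kg

Calculated osmolality = 2·Na + glucose + BUN/2.8
= 2·135 + 4.9 + 20/2.8
= 270 + 4.90 + 7.14
= 282.04 mOsm/kg ≈ 282.0 mOsm/kg
Osmolar gap = measured − calculated = 289 − 282.0 = 7.0 mOsm/kg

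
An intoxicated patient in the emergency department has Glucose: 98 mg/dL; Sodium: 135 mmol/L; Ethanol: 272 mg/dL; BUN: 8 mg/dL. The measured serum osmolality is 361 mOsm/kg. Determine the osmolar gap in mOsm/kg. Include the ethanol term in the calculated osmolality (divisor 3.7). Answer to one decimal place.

Calculated osmolality = 2·Na + glucose/18 + BUN/2.8 + ethanol/3.7
= 2·135 + 98/18 + 8/2.8 + 272/3.7
= 270 + 5.44 + 2.86 + 73.51
= 351.81 mOsm/kg ≈ 351.8 mOsm/kg
Osmolar gap = measured − calculated = 361 − 351.8 = 9.2 mOsm/kg

9.2 mOsm/kg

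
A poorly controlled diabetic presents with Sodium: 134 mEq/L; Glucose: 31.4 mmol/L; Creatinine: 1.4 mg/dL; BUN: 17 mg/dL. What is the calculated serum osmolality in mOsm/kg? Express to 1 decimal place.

305.5 mOsm/kg

Calculated osmolality = 2·Na + glucose + BUN/2.8
= 2·134 + 31.4 + 17/2.8
= 268 + 31.40 + 6.07
= 305.47 mOsm/kg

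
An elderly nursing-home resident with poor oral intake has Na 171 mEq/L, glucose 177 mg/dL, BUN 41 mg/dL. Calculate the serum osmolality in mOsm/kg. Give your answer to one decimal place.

Calculated osmolality = 2·Na + glucose/18 + BUN/2.8
= 2·171 + 177/18 + 41/2.8
= 342 + 9.83 + 14.64
= 366.47 mOsm/kg

366.5 mOsm/kg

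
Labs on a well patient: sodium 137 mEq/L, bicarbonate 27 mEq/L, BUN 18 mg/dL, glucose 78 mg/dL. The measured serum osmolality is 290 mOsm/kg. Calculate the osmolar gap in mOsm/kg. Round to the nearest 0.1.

Calculated osmolality = 2·Na + glucose/18 + BUN/2.8
= 2·137 + 78/18 + 18/2.8
= 274 + 4.33 + 6.43
= 284.76 mOsm/kg ≈ 284.8 mOsm/kg
Osmolar gap = measured − calculated = 290 − 284.8 = 5.2 mOsm/kg

5.2 mOsm/kg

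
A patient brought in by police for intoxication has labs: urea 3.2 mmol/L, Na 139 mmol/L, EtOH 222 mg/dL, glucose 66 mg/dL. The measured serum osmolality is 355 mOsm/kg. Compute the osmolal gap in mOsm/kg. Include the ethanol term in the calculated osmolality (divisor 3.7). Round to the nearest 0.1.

Calculated osmolality = 2·Na + glucose/18 + urea + ethanol/3.7
= 2·139 + 66/18 + 3.2 + 222/3.7
= 278 + 3.67 + 3.20 + 60
= 344.87 mOsm/kg ≈ 344.9 mOsm/kg
Osmolar gap = measured − calculated = 355 − 344.9 = 10.1 mOsm/kg

10.1 mOsm/kg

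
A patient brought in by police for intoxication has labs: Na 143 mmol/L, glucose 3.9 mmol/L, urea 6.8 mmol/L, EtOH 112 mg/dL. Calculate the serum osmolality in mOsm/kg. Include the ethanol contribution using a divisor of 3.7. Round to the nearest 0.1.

Calculated osmolality = 2·Na + glucose + urea + ethanol/3.7
= 2·143 + 3.9 + 6.8 + 112/3.7
= 286 + 3.90 + 6.80 + 30.27
= 326.97 mOsm/kg

327.0 mOsm/kg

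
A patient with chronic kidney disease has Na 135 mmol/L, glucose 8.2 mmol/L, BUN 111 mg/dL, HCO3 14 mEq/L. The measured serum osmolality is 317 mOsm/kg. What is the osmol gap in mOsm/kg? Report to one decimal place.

-0.8 mOsm/kg

Calculated osmolality = 2·Na + glucose + BUN/2.8
= 2·135 + 8.2 + 111/2.8
= 270 + 8.20 + 39.64
= 317.84 mOsm/kg ≈ 317.8 mOsm/kg
Osmolar gap = measured − calculated = 317 − 317.8 = -0.8 mOsm/kg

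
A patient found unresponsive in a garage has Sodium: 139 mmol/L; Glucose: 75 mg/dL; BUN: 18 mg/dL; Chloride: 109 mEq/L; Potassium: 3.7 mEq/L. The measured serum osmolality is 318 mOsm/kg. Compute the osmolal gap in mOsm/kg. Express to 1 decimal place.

29.4 mOsm/kg

Calculated osmolality = 2·Na + glucose/18 + BUN/2.8
= 2·139 + 75/18 + 18/2.8
= 278 + 4.17 + 6.43
= 288.6 mOsm/kg ≈ 288.6 mOsm/kg
Osmolar gap = measured − calculated = 318 − 288.6 = 29.4 mOsm/kg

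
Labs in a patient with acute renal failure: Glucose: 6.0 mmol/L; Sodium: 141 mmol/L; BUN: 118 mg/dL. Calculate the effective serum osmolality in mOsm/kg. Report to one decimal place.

Effective osmolality excludes urea (freely permeant across cell membranes):
2·Na + glucose
= 2·141 + 6
= 282 + 6
= 288 mOsm/kg

288.0 mOsm/kg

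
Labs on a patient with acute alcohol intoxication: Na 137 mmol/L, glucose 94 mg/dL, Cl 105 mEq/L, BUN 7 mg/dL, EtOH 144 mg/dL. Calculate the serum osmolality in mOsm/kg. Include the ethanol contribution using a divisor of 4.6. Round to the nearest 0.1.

313.0 mOsm/kg

Calculated osmolality = 2·Na + glucose/18 + BUN/2.8 + ethanol/4.6
= 2·137 + 94/18 + 7/2.8 + 144/4.6
= 274 + 5.22 + 2.50 + 31.30
= 313.02 mOsm/kg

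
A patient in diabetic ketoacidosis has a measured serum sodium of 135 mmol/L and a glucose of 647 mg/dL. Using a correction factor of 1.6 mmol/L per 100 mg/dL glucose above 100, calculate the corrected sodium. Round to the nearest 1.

Corrected Na = measured Na + 1.6 · (glucose − 100)/100
= 135 + 1.6 · (647 − 100)/100
= 135 + 8.8
= 143.8 mmol/L

144 mmol/L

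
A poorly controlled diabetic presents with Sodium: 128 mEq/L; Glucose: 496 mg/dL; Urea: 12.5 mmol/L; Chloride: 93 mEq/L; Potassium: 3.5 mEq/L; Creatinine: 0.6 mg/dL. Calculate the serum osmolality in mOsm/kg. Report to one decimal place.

Calculated osmolality = 2·Na + glucose/18 + urea
= 2·128 + 496/18 + 12.5
= 256 + 27.56 + 12.50
= 296.06 mOsm/kg

296.1 mOsm/kg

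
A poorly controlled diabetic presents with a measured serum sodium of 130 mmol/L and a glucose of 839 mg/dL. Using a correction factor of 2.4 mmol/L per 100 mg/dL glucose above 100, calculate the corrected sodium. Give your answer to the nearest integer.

148 mmol/L

Corrected Na = measured Na + 2.4 · (glucose − 100)/100
= 130 + 2.4 · (839 − 100)/100
= 130 + 17.7
= 147.7 mmol/L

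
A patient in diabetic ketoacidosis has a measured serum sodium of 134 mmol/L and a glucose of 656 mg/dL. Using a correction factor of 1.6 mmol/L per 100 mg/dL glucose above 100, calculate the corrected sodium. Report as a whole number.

143 mmol/L

Corrected Na = measured Na + 1.6 · (glucose − 100)/100
= 134 + 1.6 · (656 − 100)/100
= 134 + 8.9
= 142.9 mmol/L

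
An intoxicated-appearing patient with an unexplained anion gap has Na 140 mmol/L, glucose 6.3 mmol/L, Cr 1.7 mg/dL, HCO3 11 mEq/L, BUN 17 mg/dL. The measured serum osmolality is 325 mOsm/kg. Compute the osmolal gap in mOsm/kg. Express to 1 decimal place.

Calculated osmolality = 2·Na + glucose + BUN/2.8
= 2·140 + 6.3 + 17/2.8
= 280 + 6.30 + 6.07
= 292.37 mOsm/kg ≈ 292.4 mOsm/kg
Osmolar gap = measured − calculated = 325 − 292.4 = 32.6 mOsm/kg

32.6 mOsm/kg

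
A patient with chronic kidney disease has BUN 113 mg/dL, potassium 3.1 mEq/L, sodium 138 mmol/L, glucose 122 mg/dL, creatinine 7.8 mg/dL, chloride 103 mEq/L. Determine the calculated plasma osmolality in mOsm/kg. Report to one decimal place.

323.1 mOsm/kg

Calculated osmolality = 2·Na + glucose/18 + BUN/2.8
= 2·138 + 122/18 + 113/2.8
= 276 + 6.78 + 40.36
= 323.14 mOsm/kg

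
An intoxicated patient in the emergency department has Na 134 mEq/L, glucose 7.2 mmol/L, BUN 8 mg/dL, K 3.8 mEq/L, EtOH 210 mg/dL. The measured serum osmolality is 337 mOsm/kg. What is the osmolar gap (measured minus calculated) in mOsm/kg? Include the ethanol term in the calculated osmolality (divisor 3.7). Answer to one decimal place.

2.2 mOsm/kg

Calculated osmolality = 2·Na + glucose + BUN/2.8 + ethanol/3.7
= 2·134 + 7.2 + 8/2.8 + 210/3.7
= 268 + 7.20 + 2.86 + 56.76
= 334.82 mOsm/kg ≈ 334.8 mOsm/kg
Osmolar gap = measured − calculated = 337 − 334.8 = 2.2 mOsm/kg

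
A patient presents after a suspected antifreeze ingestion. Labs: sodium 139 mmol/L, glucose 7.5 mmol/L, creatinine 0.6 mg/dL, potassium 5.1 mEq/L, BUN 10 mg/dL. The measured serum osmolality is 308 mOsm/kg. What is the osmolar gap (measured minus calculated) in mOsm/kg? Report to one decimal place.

18.9 mOsm/kg

Calculated osmolality = 2·Na + glucose + BUN/2.8
= 2·139 + 7.5 + 10/2.8
= 278 + 7.50 + 3.57
= 289.07 mOsm/kg ≈ 289.1 mOsm/kg
Osmolar gap = measured − calculated = 308 − 289.1 = 18.9 mOsm/kg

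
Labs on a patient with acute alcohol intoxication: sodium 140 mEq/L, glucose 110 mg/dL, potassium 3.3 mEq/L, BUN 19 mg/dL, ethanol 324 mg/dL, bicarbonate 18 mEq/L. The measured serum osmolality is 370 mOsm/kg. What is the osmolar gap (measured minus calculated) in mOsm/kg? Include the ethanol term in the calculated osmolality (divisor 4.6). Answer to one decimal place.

6.7 mOsm/kg

Calculated osmolality = 2·Na + glucose/18 + BUN/2.8 + ethanol/4.6
= 2·140 + 110/18 + 19/2.8 + 324/4.6
= 280 + 6.11 + 6.79 + 70.43
= 363.33 mOsm/kg ≈ 363.3 mOsm/kg
Osmolar gap = measured − calculated = 370 − 363.3 = 6.7 mOsm/kg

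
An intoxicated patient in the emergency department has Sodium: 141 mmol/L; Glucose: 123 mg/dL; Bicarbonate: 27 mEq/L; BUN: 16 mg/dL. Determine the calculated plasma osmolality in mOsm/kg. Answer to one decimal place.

Calculated osmolality = 2·Na + glucose/18 + BUN/2.8
= 2·141 + 123/18 + 16/2.8
= 282 + 6.83 + 5.71
= 294.54 mOsm/kg

294.5 mOsm/kg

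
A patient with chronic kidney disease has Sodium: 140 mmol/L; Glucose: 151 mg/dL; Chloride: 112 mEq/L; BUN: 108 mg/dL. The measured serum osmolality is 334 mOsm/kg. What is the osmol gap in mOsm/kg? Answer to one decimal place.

Calculated osmolality = 2·Na + glucose/18 + BUN/2.8
= 2·140 + 151/18 + 108/2.8
= 280 + 8.39 + 38.57
= 326.96 mOsm/kg ≈ 327.0 mOsm/kg
Osmolar gap = measured − calculated = 334 − 327.0 = 7.0 mOsm/kg

7.0 mOsm/kg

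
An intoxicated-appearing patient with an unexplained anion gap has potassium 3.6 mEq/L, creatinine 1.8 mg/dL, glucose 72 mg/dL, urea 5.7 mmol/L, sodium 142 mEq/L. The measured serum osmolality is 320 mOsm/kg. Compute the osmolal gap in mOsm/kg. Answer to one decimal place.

26.3 mOsm/kg

Calculated osmolality = 2·Na + glucose/18 + urea
= 2·142 + 72/18 + 5.7
= 284 + 4 + 5.70
= 293.7 mOsm/kg ≈ 293.7 mOsm/kg
Osmolar gap = measured − calculated = 320 − 293.7 = 26.3 mOsm/kg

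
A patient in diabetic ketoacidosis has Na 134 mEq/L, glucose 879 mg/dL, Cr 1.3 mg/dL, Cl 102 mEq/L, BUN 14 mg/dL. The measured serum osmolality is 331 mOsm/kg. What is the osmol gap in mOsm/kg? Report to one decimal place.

9.2 mOsm/kg

Calculated osmolality = 2·Na + glucose/18 + BUN/2.8
= 2·134 + 879/18 + 14/2.8
= 268 + 48.83 + 5
= 321.83 mOsm/kg ≈ 321.8 mOsm/kg
Osmolar gap = measured − calculated = 331 − 321.8 = 9.2 mOsm/kg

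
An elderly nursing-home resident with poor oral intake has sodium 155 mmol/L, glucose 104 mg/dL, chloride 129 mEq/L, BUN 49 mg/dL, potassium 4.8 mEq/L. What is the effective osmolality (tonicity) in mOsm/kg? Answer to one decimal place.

315.8 mOsm/kg

Effective osmolality excludes urea (freely permeant across cell membranes):
2·Na + glucose/18
= 2·155 + 104/18
= 310 + 5.78
= 315.78 mOsm/kg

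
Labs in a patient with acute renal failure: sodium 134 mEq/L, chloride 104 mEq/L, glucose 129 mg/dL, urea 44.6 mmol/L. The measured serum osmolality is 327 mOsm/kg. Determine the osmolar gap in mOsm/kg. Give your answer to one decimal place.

7.2 mOsm/kg

Calculated osmolality = 2·Na + glucose/18 + urea
= 2·134 + 129/18 + 44.6
= 268 + 7.17 + 44.60
= 319.77 mOsm/kg ≈ 319.8 mOsm/kg
Osmolar gap = measured − calculated = 327 − 319.8 = 7.2 mOsm/kg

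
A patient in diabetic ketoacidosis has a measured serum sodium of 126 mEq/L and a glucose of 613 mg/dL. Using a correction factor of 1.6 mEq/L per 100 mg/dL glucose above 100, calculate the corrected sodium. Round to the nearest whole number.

Corrected Na = measured Na + 1.6 · (glucose − 100)/100
= 126 + 1.6 · (613 − 100)/100
= 126 + 8.2
= 134.2 mEq/L

134 mEq/L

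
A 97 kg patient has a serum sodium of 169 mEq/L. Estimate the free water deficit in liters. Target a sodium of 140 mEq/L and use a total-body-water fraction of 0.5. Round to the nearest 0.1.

10.0 L

TBW = 0.5 · 97 = 48.5 L
Free water deficit = TBW · (Na/140 − 1)
= 48.5 · (169/140 − 1)
= 48.5 · 0.2071
= 10.04 L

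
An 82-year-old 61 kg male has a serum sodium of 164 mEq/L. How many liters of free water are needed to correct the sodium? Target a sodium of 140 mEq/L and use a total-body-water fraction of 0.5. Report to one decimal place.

TBW = 0.5 · 61 = 30.5 L
Free water deficit = TBW · (Na/140 − 1)
= 30.5 · (164/140 − 1)
= 30.5 · 0.1714
= 5.23 L

5.2 L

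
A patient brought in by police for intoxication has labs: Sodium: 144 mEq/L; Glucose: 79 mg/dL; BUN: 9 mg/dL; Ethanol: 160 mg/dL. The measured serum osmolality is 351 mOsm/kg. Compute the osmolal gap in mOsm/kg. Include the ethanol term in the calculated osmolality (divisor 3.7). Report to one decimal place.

Calculated osmolality = 2·Na + glucose/18 + BUN/2.8 + ethanol/3.7
= 2·144 + 79/18 + 9/2.8 + 160/3.7
= 288 + 4.39 + 3.21 + 43.24
= 338.84 mOsm/kg ≈ 338.8 mOsm/kg
Osmolar gap = measured − calculated = 351 − 338.8 = 12.2 mOsm/kg

12.2 mOsm/kg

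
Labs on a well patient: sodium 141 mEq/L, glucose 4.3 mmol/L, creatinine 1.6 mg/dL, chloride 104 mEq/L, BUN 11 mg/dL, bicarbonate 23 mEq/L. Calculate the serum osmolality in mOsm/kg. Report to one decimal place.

290.2 mOsm/kg

Calculated osmolality = 2·Na + glucose + BUN/2.8
= 2·141 + 4.3 + 11/2.8
= 282 + 4.30 + 3.93
= 290.23 mOsm/kg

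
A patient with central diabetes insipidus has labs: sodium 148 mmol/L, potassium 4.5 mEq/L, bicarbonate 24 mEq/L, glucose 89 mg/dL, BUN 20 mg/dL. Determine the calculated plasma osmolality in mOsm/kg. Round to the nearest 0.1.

308.1 mOsm/kg

Calculated osmolality = 2·Na + glucose/18 + BUN/2.8
= 2·148 + 89/18 + 20/2.8
= 296 + 4.94 + 7.14
= 308.08 mOsm/kg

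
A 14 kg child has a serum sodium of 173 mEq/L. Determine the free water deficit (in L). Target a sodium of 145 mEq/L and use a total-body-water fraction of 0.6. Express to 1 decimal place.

1.6 L

TBW = 0.6 · 14 = 8.4 L
Free water deficit = TBW · (Na/145 − 1)
= 8.4 · (173/145 − 1)
= 8.4 · 0.1931
= 1.62 L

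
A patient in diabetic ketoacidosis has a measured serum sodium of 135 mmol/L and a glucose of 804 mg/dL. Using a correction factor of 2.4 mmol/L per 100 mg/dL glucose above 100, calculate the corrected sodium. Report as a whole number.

Corrected Na = measured Na + 2.4 · (glucose − 100)/100
= 135 + 2.4 · (804 − 100)/100
= 135 + 16.9
= 151.9 mmol/L

152 mmol/L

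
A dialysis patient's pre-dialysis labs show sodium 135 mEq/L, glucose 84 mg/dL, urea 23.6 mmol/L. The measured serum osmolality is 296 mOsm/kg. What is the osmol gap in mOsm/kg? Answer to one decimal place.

-2.3 mOsm/kg

Calculated osmolality = 2·Na + glucose/18 + urea
= 2·135 + 84/18 + 23.6
= 270 + 4.67 + 23.60
= 298.27 mOsm/kg ≈ 298.3 mOsm/kg
Osmolar gap = measured − calculated = 296 − 298.3 = -2.3 mOsm/kg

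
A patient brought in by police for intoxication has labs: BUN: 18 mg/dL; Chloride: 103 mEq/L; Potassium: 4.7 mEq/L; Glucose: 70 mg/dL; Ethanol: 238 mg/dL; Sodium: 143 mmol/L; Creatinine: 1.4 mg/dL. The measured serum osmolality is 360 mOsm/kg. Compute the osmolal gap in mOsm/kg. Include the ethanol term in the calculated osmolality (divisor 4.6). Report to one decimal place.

11.9 mOsm/kg

Calculated osmolality = 2·Na + glucose/18 + BUN/2.8 + ethanol/4.6
= 2·143 + 70/18 + 18/2.8 + 238/4.6
= 286 + 3.89 + 6.43 + 51.74
= 348.06 mOsm/kg ≈ 348.1 mOsm/kg
Osmolar gap = measured − calculated = 360 − 348.1 = 11.9 mOsm/kg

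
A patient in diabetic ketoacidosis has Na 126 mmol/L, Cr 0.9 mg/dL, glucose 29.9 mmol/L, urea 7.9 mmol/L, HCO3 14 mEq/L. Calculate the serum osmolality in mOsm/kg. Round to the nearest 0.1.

Calculated osmolality = 2·Na + glucose + urea
= 2·126 + 29.9 + 7.9
= 252 + 29.90 + 7.90
= 289.8 mOsm/kg

289.8 mOsm/kg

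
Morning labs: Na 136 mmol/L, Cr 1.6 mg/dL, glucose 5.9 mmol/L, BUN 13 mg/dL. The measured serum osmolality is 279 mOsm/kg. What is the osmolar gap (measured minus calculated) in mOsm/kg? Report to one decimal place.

Calculated osmolality = 2·Na + glucose + BUN/2.8
= 2·136 + 5.9 + 13/2.8
= 272 + 5.90 + 4.64
= 282.54 mOsm/kg ≈ 282.5 mOsm/kg
Osmolar gap = measured − calculated = 279 − 282.5 = -3.5 mOsm/kg

-3.5 mOsm/kg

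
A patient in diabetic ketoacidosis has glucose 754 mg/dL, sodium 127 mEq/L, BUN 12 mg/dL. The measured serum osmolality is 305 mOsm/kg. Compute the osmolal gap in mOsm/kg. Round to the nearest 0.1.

4.8 mOsm/kg

Calculated osmolality = 2·Na + glucose/18 + BUN/2.8
= 2·127 + 754/18 + 12/2.8
= 254 + 41.89 + 4.29
= 300.18 mOsm/kg ≈ 300.2 mOsm/kg
Osmolar gap = measured − calculated = 305 − 300.2 = 4.8 mOsm/kg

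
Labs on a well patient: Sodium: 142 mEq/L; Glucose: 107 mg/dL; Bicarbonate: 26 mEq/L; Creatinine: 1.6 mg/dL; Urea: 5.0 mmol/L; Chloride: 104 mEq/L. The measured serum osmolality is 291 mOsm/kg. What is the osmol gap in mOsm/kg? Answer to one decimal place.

Calculated osmolality = 2·Na + glucose/18 + urea
= 2·142 + 107/18 + 5
= 284 + 5.94 + 5
= 294.94 mOsm/kg ≈ 294.9 mOsm/kg
Osmolar gap = measured − calculated = 291 − 294.9 = -3.9 mOsm/kg

-3.9 mOsm/kg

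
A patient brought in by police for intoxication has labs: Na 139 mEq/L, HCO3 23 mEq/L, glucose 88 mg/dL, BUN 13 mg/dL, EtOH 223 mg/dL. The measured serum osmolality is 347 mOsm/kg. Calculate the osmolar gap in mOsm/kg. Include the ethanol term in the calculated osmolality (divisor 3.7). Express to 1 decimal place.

Calculated osmolality = 2·Na + glucose/18 + BUN/2.8 + ethanol/3.7
= 2·139 + 88/18 + 13/2.8 + 223/3.7
= 278 + 4.89 + 4.64 + 60.27
= 347.8 mOsm/kg ≈ 347.8 mOsm/kg
Osmolar gap = measured − calculated = 347 − 347.8 = -0.8 mOsm/kg

-0.8 mOsm/kg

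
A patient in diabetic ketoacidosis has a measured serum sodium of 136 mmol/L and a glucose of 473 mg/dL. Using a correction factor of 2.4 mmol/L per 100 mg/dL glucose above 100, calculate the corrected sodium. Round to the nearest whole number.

145 mmol/L

Corrected Na = measured Na + 2.4 · (glucose − 100)/100
= 136 + 2.4 · (473 − 100)/100
= 136 + 9
= 145 mmol/L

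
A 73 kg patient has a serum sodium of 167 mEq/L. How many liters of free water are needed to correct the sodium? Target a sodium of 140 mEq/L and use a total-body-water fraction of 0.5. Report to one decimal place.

7.0 L

TBW = 0.5 · 73 = 36.5 L
Free water deficit = TBW · (Na/140 − 1)
= 36.5 · (167/140 − 1)
= 36.5 · 0.1929
= 7.04 L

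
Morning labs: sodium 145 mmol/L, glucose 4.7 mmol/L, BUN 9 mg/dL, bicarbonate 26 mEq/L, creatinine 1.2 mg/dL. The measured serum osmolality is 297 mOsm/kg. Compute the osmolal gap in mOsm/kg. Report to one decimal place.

-0.9 mOsm/kg

Calculated osmolality = 2·Na + glucose + BUN/2.8
= 2·145 + 4.7 + 9/2.8
= 290 + 4.70 + 3.21
= 297.91 mOsm/kg ≈ 297.9 mOsm/kg
Osmolar gap = measured − calculated = 297 − 297.9 = -0.9 mOsm/kg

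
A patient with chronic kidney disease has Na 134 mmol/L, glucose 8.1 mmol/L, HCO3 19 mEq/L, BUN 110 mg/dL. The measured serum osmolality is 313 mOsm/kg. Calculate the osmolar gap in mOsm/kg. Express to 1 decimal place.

-2.4 mOsm/kg

Calculated osmolality = 2·Na + glucose + BUN/2.8
= 2·134 + 8.1 + 110/2.8
= 268 + 8.10 + 39.29
= 315.39 mOsm/kg ≈ 315.4 mOsm/kg
Osmolar gap = measured − calculated = 313 − 315.4 = -2.4 mOsm/kg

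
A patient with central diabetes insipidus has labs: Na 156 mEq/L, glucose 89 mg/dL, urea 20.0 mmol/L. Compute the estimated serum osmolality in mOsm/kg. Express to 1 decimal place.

336.9 mOsm/kg

Calculated osmolality = 2·Na + glucose/18 + urea
= 2·156 + 89/18 + 20
= 312 + 4.94 + 20
= 336.94 mOsm/kg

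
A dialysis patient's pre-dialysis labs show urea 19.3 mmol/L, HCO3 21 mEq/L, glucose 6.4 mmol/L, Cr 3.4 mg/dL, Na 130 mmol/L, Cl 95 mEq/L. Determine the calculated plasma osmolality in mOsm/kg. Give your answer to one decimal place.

Calculated osmolality = 2·Na + glucose + urea
= 2·130 + 6.4 + 19.3
= 260 + 6.40 + 19.30
= 285.7 mOsm/kg

285.7 mOsm/kg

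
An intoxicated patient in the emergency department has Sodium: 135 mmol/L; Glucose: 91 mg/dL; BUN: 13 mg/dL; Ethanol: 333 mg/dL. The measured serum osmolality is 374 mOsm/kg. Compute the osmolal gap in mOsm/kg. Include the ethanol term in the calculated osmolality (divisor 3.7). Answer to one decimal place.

4.3 mOsm/kg

Calculated osmolality = 2·Na + glucose/18 + BUN/2.8 + ethanol/3.7
= 2·135 + 91/18 + 13/2.8 + 333/3.7
= 270 + 5.06 + 4.64 + 90
= 369.7 mOsm/kg ≈ 369.7 mOsm/kg
Osmolar gap = measured − calculated = 374 − 369.7 = 4.3 mOsm/kg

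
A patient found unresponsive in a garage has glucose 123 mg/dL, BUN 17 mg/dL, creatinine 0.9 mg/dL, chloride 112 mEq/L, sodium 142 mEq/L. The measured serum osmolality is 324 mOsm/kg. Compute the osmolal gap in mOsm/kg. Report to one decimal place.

Calculated osmolality = 2·Na + glucose/18 + BUN/2.8
= 2·142 + 123/18 + 17/2.8
= 284 + 6.83 + 6.07
= 296.9 mOsm/kg ≈ 296.9 mOsm/kg
Osmolar gap = measured − calculated = 324 − 296.9 = 27.1 mOsm/kg

27.1 mOsm/kg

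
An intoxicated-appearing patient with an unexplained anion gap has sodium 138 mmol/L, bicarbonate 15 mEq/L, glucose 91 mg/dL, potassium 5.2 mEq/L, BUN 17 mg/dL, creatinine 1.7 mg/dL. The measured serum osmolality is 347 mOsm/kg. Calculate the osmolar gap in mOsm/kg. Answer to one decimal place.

59.9 mOsm/kg

Calculated osmolality = 2·Na + glucose/18 + BUN/2.8
= 2·138 + 91/18 + 17/2.8
= 276 + 5.06 + 6.07
= 287.13 mOsm/kg ≈ 287.1 mOsm/kg
Osmolar gap = measured − calculated = 347 − 287.1 = 59.9 mOsm/kg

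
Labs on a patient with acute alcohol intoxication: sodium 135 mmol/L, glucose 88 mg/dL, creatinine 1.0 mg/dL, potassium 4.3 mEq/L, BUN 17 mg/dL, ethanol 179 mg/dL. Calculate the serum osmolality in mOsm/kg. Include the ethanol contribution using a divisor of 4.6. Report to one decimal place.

319.9 mOsm/kg

Calculated osmolality = 2·Na + glucose/18 + BUN/2.8 + ethanol/4.6
= 2·135 + 88/18 + 17/2.8 + 179/4.6
= 270 + 4.89 + 6.07 + 38.91
= 319.87 mOsm/kg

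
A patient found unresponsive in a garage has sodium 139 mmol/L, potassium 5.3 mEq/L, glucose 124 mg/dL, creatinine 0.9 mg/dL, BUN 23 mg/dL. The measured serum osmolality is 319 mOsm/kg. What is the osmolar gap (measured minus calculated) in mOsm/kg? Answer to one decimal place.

Calculated osmolality = 2·Na + glucose/18 + BUN/2.8
= 2·139 + 124/18 + 23/2.8
= 278 + 6.89 + 8.21
= 293.1 mOsm/kg ≈ 293.1 mOsm/kg
Osmolar gap = measured − calculated = 319 − 293.1 = 25.9 mOsm/kg

25.9 mOsm/kg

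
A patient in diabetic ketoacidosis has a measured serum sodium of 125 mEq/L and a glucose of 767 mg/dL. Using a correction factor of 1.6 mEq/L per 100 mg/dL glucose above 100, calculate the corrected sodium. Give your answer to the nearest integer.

136 mEq/L

Corrected Na = measured Na + 1.6 · (glucose − 100)/100
= 125 + 1.6 · (767 − 100)/100
= 125 + 10.7
= 135.7 mEq/L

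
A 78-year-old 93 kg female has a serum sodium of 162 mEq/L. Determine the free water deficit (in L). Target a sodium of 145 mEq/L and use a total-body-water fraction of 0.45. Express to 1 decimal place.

TBW = 0.45 · 93 = 41.85 L
Free water deficit = TBW · (Na/145 − 1)
= 41.85 · (162/145 − 1)
= 41.85 · 0.1172
= 4.9 L

4.9 L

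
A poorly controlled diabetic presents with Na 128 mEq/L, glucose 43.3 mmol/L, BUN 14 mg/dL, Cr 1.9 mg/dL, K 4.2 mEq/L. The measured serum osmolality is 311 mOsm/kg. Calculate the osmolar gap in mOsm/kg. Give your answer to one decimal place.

6.7 mOsm/kg

Calculated osmolality = 2·Na + glucose + BUN/2.8
= 2·128 + 43.3 + 14/2.8
= 256 + 43.30 + 5
= 304.3 mOsm/kg ≈ 304.3 mOsm/kg
Osmolar gap = measured − calculated = 311 − 304.3 = 6.7 mOsm/kg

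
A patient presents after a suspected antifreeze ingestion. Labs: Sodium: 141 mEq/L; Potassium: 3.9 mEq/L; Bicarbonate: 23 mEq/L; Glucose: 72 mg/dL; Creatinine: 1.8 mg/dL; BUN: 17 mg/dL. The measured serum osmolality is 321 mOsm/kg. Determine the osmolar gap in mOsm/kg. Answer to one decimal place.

Calculated osmolality = 2·Na + glucose/18 + BUN/2.8
= 2·141 + 72/18 + 17/2.8
= 282 + 4 + 6.07
= 292.07 mOsm/kg ≈ 292.1 mOsm/kg
Osmolar gap = measured − calculated = 321 − 292.1 = 28.9 mOsm/kg

28.9 mOsm/kg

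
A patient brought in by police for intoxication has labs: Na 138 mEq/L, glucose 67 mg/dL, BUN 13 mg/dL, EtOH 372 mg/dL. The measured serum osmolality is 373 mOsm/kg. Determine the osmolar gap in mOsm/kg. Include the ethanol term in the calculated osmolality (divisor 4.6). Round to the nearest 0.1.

Calculated osmolality = 2·Na + glucose/18 + BUN/2.8 + ethanol/4.6
= 2·138 + 67/18 + 13/2.8 + 372/4.6
= 276 + 3.72 + 4.64 + 80.87
= 365.23 mOsm/kg ≈ 365.2 mOsm/kg
Osmolar gap = measured − calculated = 373 − 365.2 = 7.8 mOsm/kg

7.8 mOsm/kg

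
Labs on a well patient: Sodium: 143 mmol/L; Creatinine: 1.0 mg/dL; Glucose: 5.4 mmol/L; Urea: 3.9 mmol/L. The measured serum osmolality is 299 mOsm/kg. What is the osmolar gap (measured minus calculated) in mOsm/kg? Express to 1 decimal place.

3.7 mOsm/kg

Calculated osmolality = 2·Na + glucose + urea
= 2·143 + 5.4 + 3.9
= 286 + 5.40 + 3.90
= 295.3 mOsm/kg ≈ 295.3 mOsm/kg
Osmolar gap = measured − calculated = 299 − 295.3 = 3.7 mOsm/kg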